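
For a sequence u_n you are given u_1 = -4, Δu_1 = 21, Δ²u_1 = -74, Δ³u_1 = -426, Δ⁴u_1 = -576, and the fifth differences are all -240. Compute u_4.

Build the table forward from the leading diagonal:
Δ⁵: -240, -240, -240, -240
Δ⁴: -576, -816, -1056, -1296
Δ³: -426, -1002, -1818, -2874
Δ²: -74, -500, -1502, -3320
Δ: 21, -53, -553, -2055
u: -4, 17, -36, -589

-589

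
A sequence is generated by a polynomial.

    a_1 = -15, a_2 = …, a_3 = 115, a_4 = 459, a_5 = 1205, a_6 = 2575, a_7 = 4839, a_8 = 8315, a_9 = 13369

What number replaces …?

-1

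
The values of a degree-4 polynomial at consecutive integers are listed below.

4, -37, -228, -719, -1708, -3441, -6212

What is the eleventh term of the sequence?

-35236

First differences: -41  -191  -491  -989  -1733  -2771
Second differences: -150  -300  -498  -744  -1038
Third differences: -150  -198  -246  -294
Fourth differences: -48  -48  -48
Constant fourth difference = -48, so extend:
-294 − 48 = -342;  -1038 − 342 = -1380;  -2771 − 1380 = -4151;  -6212 − 4151 = -10363
-342 − 48 = -390;  -1380 − 390 = -1770;  -4151 − 1770 = -5921;  -10363 − 5921 = -16284
-390 − 48 = -438;  -1770 − 438 = -2208;  -5921 − 2208 = -8129;  -16284 − 8129 = -24413
-438 − 48 = -486;  -2208 − 486 = -2694;  -8129 − 2694 = -10823;  -24413 − 10823 = -35236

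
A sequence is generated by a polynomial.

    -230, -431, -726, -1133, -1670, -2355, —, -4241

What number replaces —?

Using the first 6 terms:
D1: -201, -295, -407, -537, -685
D2: -94, -112, -130, -148
D3: -18, -18, -18
Constant third difference = -18.
Extend forward: -148 − 18 = -166;  -685 − 166 = -851;  -2355 − 851 = -3206

-3206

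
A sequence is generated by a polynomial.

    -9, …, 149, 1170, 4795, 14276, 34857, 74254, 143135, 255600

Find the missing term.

Using the last 8 terms:
1021  3625  9481  20581  39397  68881  112465
2604  5856  11100  18816  29484  43584
3252  5244  7716  10668  14100
1992  2472  2952  3432
480  480  480
Constant fifth difference = 480.
Extend backward: 1992 − 480 = 1512;  3252 − 1512 = 1740;  2604 − 1740 = 864;  1021 − 864 = 157;  149 − 157 = -8

-8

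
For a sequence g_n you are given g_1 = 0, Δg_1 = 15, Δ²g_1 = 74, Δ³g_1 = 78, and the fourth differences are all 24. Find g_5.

840

Build the table forward from the leading diagonal:
Δ⁴: 24, 24, 24, 24, 24
Δ³: 78, 102, 126, 150, 174
Δ²: 74, 152, 254, 380, 530
Δ: 15, 89, 241, 495, 875
g: 0, 15, 104, 345, 840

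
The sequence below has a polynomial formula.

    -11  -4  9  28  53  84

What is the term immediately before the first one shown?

-12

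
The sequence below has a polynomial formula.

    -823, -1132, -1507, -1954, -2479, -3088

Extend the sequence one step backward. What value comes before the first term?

-574

-309  -375  -447  -525  -609
-66  -72  -78  -84
-6  -6  -6
The third differences are constant at -6.
Work back: -66 + 6 = -60;  -309 + 60 = -249;  -823 + 249 = -574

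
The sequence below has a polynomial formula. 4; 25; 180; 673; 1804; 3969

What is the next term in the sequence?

7660

Δ: 21 , 155 , 493 , 1131 , 2165
Δ²: 134 , 338 , 638 , 1034
Δ³: 204 , 300 , 396
Δ⁴: 96 , 96
Fourth differences constant at 96.
396 + 96 = 492;  1034 + 492 = 1526;  2165 + 1526 = 3691;  3969 + 3691 = 7660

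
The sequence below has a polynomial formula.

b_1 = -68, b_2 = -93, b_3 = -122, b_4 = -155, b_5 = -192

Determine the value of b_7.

-278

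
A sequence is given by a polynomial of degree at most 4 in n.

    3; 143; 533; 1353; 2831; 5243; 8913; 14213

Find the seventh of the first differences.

D1: 140, 390, 820, 1478, 2412, 3670, 5300
D2: 250, 430, 658, 934, 1258, 1630
D3: 180, 228, 276, 324, 372
D4: 48, 48, 48, 48

5300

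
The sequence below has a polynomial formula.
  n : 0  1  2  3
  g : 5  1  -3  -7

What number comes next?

-11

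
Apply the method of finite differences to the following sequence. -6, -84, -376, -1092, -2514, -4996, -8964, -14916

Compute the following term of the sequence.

-23422

First differences: -78, -292, -716, -1422, -2482, -3968, -5952
Second differences: -214, -424, -706, -1060, -1486, -1984
Third differences: -210, -282, -354, -426, -498
Fourth differences: -72, -72, -72, -72
Constant fourth difference = -72, so extend:
-498 − 72 = -570;  -1984 − 570 = -2554;  -5952 − 2554 = -8506;  -14916 − 8506 = -23422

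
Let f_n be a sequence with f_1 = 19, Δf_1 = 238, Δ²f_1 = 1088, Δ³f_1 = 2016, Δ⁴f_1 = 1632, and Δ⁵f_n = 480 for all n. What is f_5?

Build the table forward from the leading diagonal:
D5: 480, 480, 480, 480, 480
D4: 1632, 2112, 2592, 3072, 3552
D3: 2016, 3648, 5760, 8352, 11424
D2: 1088, 3104, 6752, 12512, 20864
D1: 238, 1326, 4430, 11182, 23694
f: 19, 257, 1583, 6013, 17195

17195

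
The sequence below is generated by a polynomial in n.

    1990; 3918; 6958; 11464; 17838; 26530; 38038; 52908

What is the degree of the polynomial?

4

Δ: 1928, 3040, 4506, 6374, 8692, 11508, 14870
Δ²: 1112, 1466, 1868, 2318, 2816, 3362
Δ³: 354, 402, 450, 498, 546
Δ⁴: 48, 48, 48, 48
The fourth differences are constant, so the polynomial has degree 4.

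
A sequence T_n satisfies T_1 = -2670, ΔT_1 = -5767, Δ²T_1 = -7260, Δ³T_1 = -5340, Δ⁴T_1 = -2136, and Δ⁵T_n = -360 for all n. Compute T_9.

Build the table forward from the leading diagonal:
D5: -360  -360  -360  -360  -360  -360  -360  -360  -360
D4: -2136  -2496  -2856  -3216  -3576  -3936  -4296  -4656  -5016
D3: -5340  -7476  -9972  -12828  -16044  -19620  -23556  -27852  -32508
D2: -7260  -12600  -20076  -30048  -42876  -58920  -78540  -102096  -129948
D1: -5767  -13027  -25627  -45703  -75751  -118627  -177547  -256087  -358183
T: -2670  -8437  -21464  -47091  -92794  -168545  -287172  -464719  -720806

-720806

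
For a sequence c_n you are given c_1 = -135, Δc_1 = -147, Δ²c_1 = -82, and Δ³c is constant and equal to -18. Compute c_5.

-1287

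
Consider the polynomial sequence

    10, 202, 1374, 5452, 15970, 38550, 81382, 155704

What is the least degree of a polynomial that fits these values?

5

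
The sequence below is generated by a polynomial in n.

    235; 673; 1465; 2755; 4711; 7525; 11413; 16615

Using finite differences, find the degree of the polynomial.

4

First differences: 438, 792, 1290, 1956, 2814, 3888, 5202
Second differences: 354, 498, 666, 858, 1074, 1314
Third differences: 144, 168, 192, 216, 240
Fourth differences: 24, 24, 24, 24
The fourth differences are constant, so the polynomial has degree 4.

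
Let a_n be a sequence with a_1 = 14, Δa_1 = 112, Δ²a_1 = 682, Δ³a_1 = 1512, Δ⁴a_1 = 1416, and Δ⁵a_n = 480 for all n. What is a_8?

127680

Build the table forward from the leading diagonal:
Fifth differences: 480, 480, 480, 480, 480, 480, 480, 480
Fourth differences: 1416, 1896, 2376, 2856, 3336, 3816, 4296, 4776
Third differences: 1512, 2928, 4824, 7200, 10056, 13392, 17208, 21504
Second differences: 682, 2194, 5122, 9946, 17146, 27202, 40594, 57802
First differences: 112, 794, 2988, 8110, 18056, 35202, 62404, 102998
a: 14, 126, 920, 3908, 12018, 30074, 65276, 127680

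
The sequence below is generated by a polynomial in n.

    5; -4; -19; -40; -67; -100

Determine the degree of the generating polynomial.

Δ: -9, -15, -21, -27, -33
Δ²: -6, -6, -6, -6
The second differences are constant, so the polynomial has degree 2.

2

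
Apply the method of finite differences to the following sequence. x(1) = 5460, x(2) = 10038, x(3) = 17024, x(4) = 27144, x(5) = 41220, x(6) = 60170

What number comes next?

85008

First differences: 4578  6986  10120  14076  18950
Second differences: 2408  3134  3956  4874
Third differences: 726  822  918
Fourth differences: 96  96
Constant fourth difference = 96, so extend:
918 + 96 = 1014;  4874 + 1014 = 5888;  18950 + 5888 = 24838;  60170 + 24838 = 85008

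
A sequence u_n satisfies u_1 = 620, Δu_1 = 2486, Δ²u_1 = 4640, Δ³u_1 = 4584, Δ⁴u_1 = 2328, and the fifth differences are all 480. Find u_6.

Build the table forward from the leading diagonal:
D5: 480  480  480  480  480  480
D4: 2328  2808  3288  3768  4248  4728
D3: 4584  6912  9720  13008  16776  21024
D2: 4640  9224  16136  25856  38864  55640
D1: 2486  7126  16350  32486  58342  97206
u: 620  3106  10232  26582  59068  117410

117410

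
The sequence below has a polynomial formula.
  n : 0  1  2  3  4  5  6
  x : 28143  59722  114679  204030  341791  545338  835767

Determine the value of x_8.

1782415

First differences: 31579, 54957, 89351, 137761, 203547, 290429
Second differences: 23378, 34394, 48410, 65786, 86882
Third differences: 11016, 14016, 17376, 21096
Fourth differences: 3000, 3360, 3720
Fifth differences: 360, 360
The fifth differences are constant (360).
3720 + 360 = 4080;  21096 + 4080 = 25176;  86882 + 25176 = 112058;  290429 + 112058 = 402487;  835767 + 402487 = 1238254
4080 + 360 = 4440;  25176 + 4440 = 29616;  112058 + 29616 = 141674;  402487 + 141674 = 544161;  1238254 + 544161 = 1782415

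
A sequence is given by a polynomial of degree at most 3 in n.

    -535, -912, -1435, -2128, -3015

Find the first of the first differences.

D1: -377, -523, -693, -887
D2: -146, -170, -194
D3: -24, -24

-377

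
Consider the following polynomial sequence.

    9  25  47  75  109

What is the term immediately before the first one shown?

First differences: 16  22  28  34
Second differences: 6  6  6
The second differences are constant at 6.
Work back: 16 − 6 = 10;  9 − 10 = -1

-1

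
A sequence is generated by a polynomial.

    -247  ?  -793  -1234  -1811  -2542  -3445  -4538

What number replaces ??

Using the last 6 terms:
Δ: -441, -577, -731, -903, -1093
Δ²: -136, -154, -172, -190
Δ³: -18, -18, -18
Constant third difference = -18.
Extend backward: -136 + 18 = -118;  -441 + 118 = -323;  -793 + 323 = -470

-470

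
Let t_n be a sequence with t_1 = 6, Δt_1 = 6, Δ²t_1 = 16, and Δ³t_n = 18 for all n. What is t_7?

642

Build the table forward from the leading diagonal:
Δ³: 18  18  18  18  18  18  18
Δ²: 16  34  52  70  88  106  124
Δ: 6  22  56  108  178  266  372
t: 6  12  34  90  198  376  642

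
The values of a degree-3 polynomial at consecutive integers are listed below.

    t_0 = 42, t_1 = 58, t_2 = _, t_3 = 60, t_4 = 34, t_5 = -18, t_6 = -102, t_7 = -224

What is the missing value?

66

Using the last 5 terms:
First differences: -26  -52  -84  -122
Second differences: -26  -32  -38
Third differences: -6  -6
Constant third difference = -6.
Extend backward: -26 + 6 = -20;  -26 + 20 = -6;  60 + 6 = 66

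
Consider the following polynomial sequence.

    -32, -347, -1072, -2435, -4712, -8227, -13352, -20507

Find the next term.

D1: -315, -725, -1363, -2277, -3515, -5125, -7155
D2: -410, -638, -914, -1238, -1610, -2030
D3: -228, -276, -324, -372, -420
D4: -48, -48, -48, -48
Fourth differences constant at -48.
-420 − 48 = -468;  -2030 − 468 = -2498;  -7155 − 2498 = -9653;  -20507 − 9653 = -30160

-30160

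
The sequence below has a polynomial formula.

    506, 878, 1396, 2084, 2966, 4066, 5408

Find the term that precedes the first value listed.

256

372  518  688  882  1100  1342
146  170  194  218  242
24  24  24  24
The third differences are constant at 24.
Work back: 146 − 24 = 122;  372 − 122 = 250;  506 − 250 = 256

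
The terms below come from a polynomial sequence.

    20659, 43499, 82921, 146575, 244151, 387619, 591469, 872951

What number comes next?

1252315

First differences: 22840  39422  63654  97576  143468  203850  281482
Second differences: 16582  24232  33922  45892  60382  77632
Third differences: 7650  9690  11970  14490  17250
Fourth differences: 2040  2280  2520  2760
Fifth differences: 240  240  240
The fifth differences are constant (240).
2760 + 240 = 3000;  17250 + 3000 = 20250;  77632 + 20250 = 97882;  281482 + 97882 = 379364;  872951 + 379364 = 1252315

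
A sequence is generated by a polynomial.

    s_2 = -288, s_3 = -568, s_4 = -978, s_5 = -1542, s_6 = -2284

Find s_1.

-280  -410  -564  -742
-130  -154  -178
-24  -24
The third differences are constant at -24.
Work back: -130 + 24 = -106;  -280 + 106 = -174;  -288 + 174 = -114

-114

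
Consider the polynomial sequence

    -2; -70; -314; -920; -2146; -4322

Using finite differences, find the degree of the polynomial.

4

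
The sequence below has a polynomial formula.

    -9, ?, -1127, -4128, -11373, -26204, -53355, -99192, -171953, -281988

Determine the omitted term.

-180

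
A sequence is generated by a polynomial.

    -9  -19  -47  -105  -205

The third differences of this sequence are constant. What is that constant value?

D1: -10, -28, -58, -100
D2: -18, -30, -42
D3: -12, -12

-12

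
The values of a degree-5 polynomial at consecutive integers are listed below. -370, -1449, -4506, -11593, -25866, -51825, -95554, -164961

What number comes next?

-270018

-1079, -3057, -7087, -14273, -25959, -43729, -69407
-1978, -4030, -7186, -11686, -17770, -25678
-2052, -3156, -4500, -6084, -7908
-1104, -1344, -1584, -1824
-240, -240, -240
Constant fifth difference = -240, so extend:
-1824 − 240 = -2064;  -7908 − 2064 = -9972;  -25678 − 9972 = -35650;  -69407 − 35650 = -105057;  -164961 − 105057 = -270018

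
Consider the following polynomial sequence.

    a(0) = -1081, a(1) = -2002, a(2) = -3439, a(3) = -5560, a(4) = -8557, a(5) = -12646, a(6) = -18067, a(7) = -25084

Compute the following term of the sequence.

-33985

D1: -921  -1437  -2121  -2997  -4089  -5421  -7017
D2: -516  -684  -876  -1092  -1332  -1596
D3: -168  -192  -216  -240  -264
D4: -24  -24  -24  -24
Fourth differences constant at -24.
-264 − 24 = -288;  -1596 − 288 = -1884;  -7017 − 1884 = -8901;  -25084 − 8901 = -33985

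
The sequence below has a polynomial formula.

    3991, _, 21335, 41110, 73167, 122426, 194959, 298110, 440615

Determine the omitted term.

9954

Using the last 7 terms:
19775  32057  49259  72533  103151  142505
12282  17202  23274  30618  39354
4920  6072  7344  8736
1152  1272  1392
120  120
Constant fifth difference = 120.
Extend backward: 1152 − 120 = 1032;  4920 − 1032 = 3888;  12282 − 3888 = 8394;  19775 − 8394 = 11381;  21335 − 11381 = 9954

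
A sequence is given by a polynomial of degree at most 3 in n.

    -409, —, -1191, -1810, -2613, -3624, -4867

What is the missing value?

-732

Using the last 5 terms:
-619, -803, -1011, -1243
-184, -208, -232
-24, -24
Constant third difference = -24.
Extend backward: -184 + 24 = -160;  -619 + 160 = -459;  -1191 + 459 = -732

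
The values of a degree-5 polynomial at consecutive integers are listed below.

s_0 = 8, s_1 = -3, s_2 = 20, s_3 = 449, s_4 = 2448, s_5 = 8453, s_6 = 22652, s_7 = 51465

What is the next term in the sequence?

104024

Δ: -11  23  429  1999  6005  14199  28813
Δ²: 34  406  1570  4006  8194  14614
Δ³: 372  1164  2436  4188  6420
Δ⁴: 792  1272  1752  2232
Δ⁵: 480  480  480
The fifth differences are constant (480).
2232 + 480 = 2712;  6420 + 2712 = 9132;  14614 + 9132 = 23746;  28813 + 23746 = 52559;  51465 + 52559 = 104024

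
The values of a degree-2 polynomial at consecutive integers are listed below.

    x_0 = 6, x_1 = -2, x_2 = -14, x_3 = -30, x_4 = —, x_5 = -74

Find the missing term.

Using the first 4 terms:
D1: -8, -12, -16
D2: -4, -4
Constant second difference = -4.
Extend forward: -16 − 4 = -20;  -30 − 20 = -50

-50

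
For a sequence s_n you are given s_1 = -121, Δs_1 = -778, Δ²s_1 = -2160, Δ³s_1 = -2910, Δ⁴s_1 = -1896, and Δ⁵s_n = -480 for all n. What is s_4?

Build the table forward from the leading diagonal:
Fifth differences: -480, -480, -480, -480
Fourth differences: -1896, -2376, -2856, -3336
Third differences: -2910, -4806, -7182, -10038
Second differences: -2160, -5070, -9876, -17058
First differences: -778, -2938, -8008, -17884
s: -121, -899, -3837, -11845

-11845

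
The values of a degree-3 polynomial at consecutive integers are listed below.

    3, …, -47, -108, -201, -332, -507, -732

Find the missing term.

-12

Using the last 6 terms:
-61, -93, -131, -175, -225
-32, -38, -44, -50
-6, -6, -6
Constant third difference = -6.
Extend backward: -32 + 6 = -26;  -61 + 26 = -35;  -47 + 35 = -12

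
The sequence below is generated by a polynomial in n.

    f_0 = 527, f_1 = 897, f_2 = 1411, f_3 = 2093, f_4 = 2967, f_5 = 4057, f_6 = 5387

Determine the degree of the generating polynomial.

3

First differences: 370, 514, 682, 874, 1090, 1330
Second differences: 144, 168, 192, 216, 240
Third differences: 24, 24, 24, 24
The third differences are constant, so the polynomial has degree 3.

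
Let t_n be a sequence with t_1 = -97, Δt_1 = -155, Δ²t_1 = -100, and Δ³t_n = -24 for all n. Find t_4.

Build the table forward from the leading diagonal:
D3: -24, -24, -24, -24
D2: -100, -124, -148, -172
D1: -155, -255, -379, -527
t: -97, -252, -507, -886

-886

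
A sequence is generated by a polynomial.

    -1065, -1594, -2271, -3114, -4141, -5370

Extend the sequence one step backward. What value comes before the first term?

-666

First differences: -529  -677  -843  -1027  -1229
Second differences: -148  -166  -184  -202
Third differences: -18  -18  -18
The third differences are constant at -18.
Work back: -148 + 18 = -130;  -529 + 130 = -399;  -1065 + 399 = -666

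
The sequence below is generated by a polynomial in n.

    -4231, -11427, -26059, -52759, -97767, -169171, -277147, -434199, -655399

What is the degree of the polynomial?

D1: -7196, -14632, -26700, -45008, -71404, -107976, -157052, -221200
D2: -7436, -12068, -18308, -26396, -36572, -49076, -64148
D3: -4632, -6240, -8088, -10176, -12504, -15072
D4: -1608, -1848, -2088, -2328, -2568
D5: -240, -240, -240, -240
The fifth differences are constant, so the polynomial has degree 5.

5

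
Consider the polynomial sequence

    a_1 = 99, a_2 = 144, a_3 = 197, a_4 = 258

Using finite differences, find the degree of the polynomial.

45, 53, 61
8, 8
The second differences are constant, so the polynomial has degree 2.

2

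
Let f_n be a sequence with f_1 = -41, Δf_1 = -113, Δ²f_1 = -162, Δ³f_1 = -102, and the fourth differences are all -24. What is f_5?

Build the table forward from the leading diagonal:
D4: -24, -24, -24, -24, -24
D3: -102, -126, -150, -174, -198
D2: -162, -264, -390, -540, -714
D1: -113, -275, -539, -929, -1469
f: -41, -154, -429, -968, -1897

-1897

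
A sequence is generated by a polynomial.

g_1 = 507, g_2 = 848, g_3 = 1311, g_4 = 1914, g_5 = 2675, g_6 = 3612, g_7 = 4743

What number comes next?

6086

Δ: 341  463  603  761  937  1131
Δ²: 122  140  158  176  194
Δ³: 18  18  18  18
The third differences are constant (18).
194 + 18 = 212;  1131 + 212 = 1343;  4743 + 1343 = 6086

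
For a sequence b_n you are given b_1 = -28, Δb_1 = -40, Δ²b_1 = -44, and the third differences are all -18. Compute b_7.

-1288

Build the table forward from the leading diagonal:
Δ³: -18, -18, -18, -18, -18, -18, -18
Δ²: -44, -62, -80, -98, -116, -134, -152
Δ: -40, -84, -146, -226, -324, -440, -574
b: -28, -68, -152, -298, -524, -848, -1288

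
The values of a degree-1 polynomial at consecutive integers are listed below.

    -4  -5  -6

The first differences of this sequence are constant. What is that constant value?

-1

D1: -1, -1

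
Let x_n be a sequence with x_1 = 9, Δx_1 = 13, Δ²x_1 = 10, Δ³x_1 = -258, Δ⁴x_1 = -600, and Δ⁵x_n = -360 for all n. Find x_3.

45

Build the table forward from the leading diagonal:
Fifth differences: -360, -360, -360
Fourth differences: -600, -960, -1320
Third differences: -258, -858, -1818
Second differences: 10, -248, -1106
First differences: 13, 23, -225
x: 9, 22, 45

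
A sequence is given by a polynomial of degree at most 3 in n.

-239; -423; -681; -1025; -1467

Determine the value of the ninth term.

D1: -184, -258, -344, -442
D2: -74, -86, -98
D3: -12, -12
Third differences constant at -12.
-98 − 12 = -110;  -442 − 110 = -552;  -1467 − 552 = -2019
-110 − 12 = -122;  -552 − 122 = -674;  -2019 − 674 = -2693
-122 − 12 = -134;  -674 − 134 = -808;  -2693 − 808 = -3501
-134 − 12 = -146;  -808 − 146 = -954;  -3501 − 954 = -4455

-4455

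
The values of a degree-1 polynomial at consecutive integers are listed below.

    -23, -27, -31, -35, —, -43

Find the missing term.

Using the first 4 terms:
First differences: -4, -4, -4
Constant first difference = -4.
Extend forward: -35 − 4 = -39

-39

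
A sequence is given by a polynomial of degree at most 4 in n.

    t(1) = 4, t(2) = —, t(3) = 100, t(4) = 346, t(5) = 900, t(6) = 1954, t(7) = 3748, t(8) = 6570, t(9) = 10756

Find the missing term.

18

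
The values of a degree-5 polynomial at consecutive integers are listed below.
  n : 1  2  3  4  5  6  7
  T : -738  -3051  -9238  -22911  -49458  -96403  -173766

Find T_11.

-1095318

First differences: -2313, -6187, -13673, -26547, -46945, -77363
Second differences: -3874, -7486, -12874, -20398, -30418
Third differences: -3612, -5388, -7524, -10020
Fourth differences: -1776, -2136, -2496
Fifth differences: -360, -360
The fifth differences are constant (-360).
-2496 − 360 = -2856;  -10020 − 2856 = -12876;  -30418 − 12876 = -43294;  -77363 − 43294 = -120657;  -173766 − 120657 = -294423
-2856 − 360 = -3216;  -12876 − 3216 = -16092;  -43294 − 16092 = -59386;  -120657 − 59386 = -180043;  -294423 − 180043 = -474466
-3216 − 360 = -3576;  -16092 − 3576 = -19668;  -59386 − 19668 = -79054;  -180043 − 79054 = -259097;  -474466 − 259097 = -733563
-3576 − 360 = -3936;  -19668 − 3936 = -23604;  -79054 − 23604 = -102658;  -259097 − 102658 = -361755;  -733563 − 361755 = -1095318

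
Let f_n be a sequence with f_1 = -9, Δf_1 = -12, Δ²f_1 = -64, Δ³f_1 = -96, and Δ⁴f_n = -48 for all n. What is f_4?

Build the table forward from the leading diagonal:
D4: -48  -48  -48  -48
D3: -96  -144  -192  -240
D2: -64  -160  -304  -496
D1: -12  -76  -236  -540
f: -9  -21  -97  -333

-333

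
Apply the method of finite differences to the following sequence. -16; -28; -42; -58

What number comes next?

First differences: -12, -14, -16
Second differences: -2, -2
Constant second difference = -2, so extend:
-16 − 2 = -18;  -58 − 18 = -76

-76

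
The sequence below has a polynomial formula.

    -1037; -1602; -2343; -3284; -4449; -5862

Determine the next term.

-7547

First differences: -565, -741, -941, -1165, -1413
Second differences: -176, -200, -224, -248
Third differences: -24, -24, -24
The third differences are constant (-24).
-248 − 24 = -272;  -1413 − 272 = -1685;  -5862 − 1685 = -7547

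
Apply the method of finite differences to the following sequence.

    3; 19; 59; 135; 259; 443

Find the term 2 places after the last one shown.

Δ: 16, 40, 76, 124, 184
Δ²: 24, 36, 48, 60
Δ³: 12, 12, 12
Third differences constant at 12.
60 + 12 = 72;  184 + 72 = 256;  443 + 256 = 699
72 + 12 = 84;  256 + 84 = 340;  699 + 340 = 1039

1039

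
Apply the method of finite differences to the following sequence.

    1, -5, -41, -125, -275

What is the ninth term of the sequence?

-1895

Δ: -6, -36, -84, -150
Δ²: -30, -48, -66
Δ³: -18, -18
Constant third difference = -18, so extend:
-66 − 18 = -84;  -150 − 84 = -234;  -275 − 234 = -509
-84 − 18 = -102;  -234 − 102 = -336;  -509 − 336 = -845
-102 − 18 = -120;  -336 − 120 = -456;  -845 − 456 = -1301
-120 − 18 = -138;  -456 − 138 = -594;  -1301 − 594 = -1895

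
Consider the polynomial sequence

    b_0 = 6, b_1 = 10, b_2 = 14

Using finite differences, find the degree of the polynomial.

1

Δ: 4, 4
The first differences are constant, so the polynomial has degree 1.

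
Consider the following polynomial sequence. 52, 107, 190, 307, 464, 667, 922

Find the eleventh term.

2582

55, 83, 117, 157, 203, 255
28, 34, 40, 46, 52
6, 6, 6, 6
The third differences are constant (6).
52 + 6 = 58;  255 + 58 = 313;  922 + 313 = 1235
58 + 6 = 64;  313 + 64 = 377;  1235 + 377 = 1612
64 + 6 = 70;  377 + 70 = 447;  1612 + 447 = 2059
70 + 6 = 76;  447 + 76 = 523;  2059 + 523 = 2582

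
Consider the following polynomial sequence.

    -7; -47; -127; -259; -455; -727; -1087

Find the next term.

-1547

First differences: -40  -80  -132  -196  -272  -360
Second differences: -40  -52  -64  -76  -88
Third differences: -12  -12  -12  -12
Third differences constant at -12.
-88 − 12 = -100;  -360 − 100 = -460;  -1087 − 460 = -1547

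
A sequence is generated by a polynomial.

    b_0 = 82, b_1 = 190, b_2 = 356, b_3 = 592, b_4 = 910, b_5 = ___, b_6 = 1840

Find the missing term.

Using the first 5 terms:
108, 166, 236, 318
58, 70, 82
12, 12
Constant third difference = 12.
Extend forward: 82 + 12 = 94;  318 + 94 = 412;  910 + 412 = 1322

1322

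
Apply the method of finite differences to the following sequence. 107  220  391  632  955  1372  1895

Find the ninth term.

113  171  241  323  417  523
58  70  82  94  106
12  12  12  12
The third differences are constant (12).
106 + 12 = 118;  523 + 118 = 641;  1895 + 641 = 2536
118 + 12 = 130;  641 + 130 = 771;  2536 + 771 = 3307

3307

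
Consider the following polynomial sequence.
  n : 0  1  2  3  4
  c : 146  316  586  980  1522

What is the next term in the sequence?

First differences: 170, 270, 394, 542
Second differences: 100, 124, 148
Third differences: 24, 24
Constant third difference = 24, so extend:
148 + 24 = 172;  542 + 172 = 714;  1522 + 714 = 2236

2236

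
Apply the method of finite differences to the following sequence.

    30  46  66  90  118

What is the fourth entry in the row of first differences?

28

First differences: 16, 20, 24, 28
Second differences: 4, 4, 4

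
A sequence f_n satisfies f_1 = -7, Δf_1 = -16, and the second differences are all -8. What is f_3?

Build the table forward from the leading diagonal:
D2: -8, -8, -8
D1: -16, -24, -32
f: -7, -23, -47

-47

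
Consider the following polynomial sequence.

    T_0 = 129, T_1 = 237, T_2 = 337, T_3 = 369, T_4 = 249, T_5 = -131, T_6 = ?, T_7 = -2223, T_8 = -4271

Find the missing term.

Using the first 6 terms:
D1: 108, 100, 32, -120, -380
D2: -8, -68, -152, -260
D3: -60, -84, -108
D4: -24, -24
Constant fourth difference = -24.
Extend forward: -108 − 24 = -132;  -260 − 132 = -392;  -380 − 392 = -772;  -131 − 772 = -903

-903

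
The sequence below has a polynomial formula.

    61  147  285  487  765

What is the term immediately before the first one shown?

15

D1: 86  138  202  278
D2: 52  64  76
D3: 12  12
The third differences are constant at 12.
Work back: 52 − 12 = 40;  86 − 40 = 46;  61 − 46 = 15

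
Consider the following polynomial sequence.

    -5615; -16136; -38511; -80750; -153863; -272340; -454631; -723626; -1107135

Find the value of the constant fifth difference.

D1: -10521, -22375, -42239, -73113, -118477, -182291, -268995, -383509
D2: -11854, -19864, -30874, -45364, -63814, -86704, -114514
D3: -8010, -11010, -14490, -18450, -22890, -27810
D4: -3000, -3480, -3960, -4440, -4920
D5: -480, -480, -480, -480

-480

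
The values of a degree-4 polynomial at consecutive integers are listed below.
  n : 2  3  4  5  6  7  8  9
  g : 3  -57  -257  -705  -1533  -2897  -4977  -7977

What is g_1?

Δ: -60, -200, -448, -828, -1364, -2080, -3000
Δ²: -140, -248, -380, -536, -716, -920
Δ³: -108, -132, -156, -180, -204
Δ⁴: -24, -24, -24, -24
The fourth differences are constant at -24.
Work back: -108 + 24 = -84;  -140 + 84 = -56;  -60 + 56 = -4;  3 + 4 = 7

7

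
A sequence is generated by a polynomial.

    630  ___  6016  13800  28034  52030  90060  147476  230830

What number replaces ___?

2210

Using the last 7 terms:
7784, 14234, 23996, 38030, 57416, 83354
6450, 9762, 14034, 19386, 25938
3312, 4272, 5352, 6552
960, 1080, 1200
120, 120
Constant fifth difference = 120.
Extend backward: 960 − 120 = 840;  3312 − 840 = 2472;  6450 − 2472 = 3978;  7784 − 3978 = 3806;  6016 − 3806 = 2210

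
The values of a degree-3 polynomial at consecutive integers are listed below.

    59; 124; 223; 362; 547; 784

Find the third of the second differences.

46

D1: 65, 99, 139, 185, 237
D2: 34, 40, 46, 52
D3: 6, 6, 6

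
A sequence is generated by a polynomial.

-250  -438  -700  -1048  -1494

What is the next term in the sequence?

First differences: -188 , -262 , -348 , -446
Second differences: -74 , -86 , -98
Third differences: -12 , -12
Constant third difference = -12, so extend:
-98 − 12 = -110;  -446 − 110 = -556;  -1494 − 556 = -2050

-2050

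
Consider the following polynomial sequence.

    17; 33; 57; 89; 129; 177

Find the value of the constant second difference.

D1: 16, 24, 32, 40, 48
D2: 8, 8, 8, 8

8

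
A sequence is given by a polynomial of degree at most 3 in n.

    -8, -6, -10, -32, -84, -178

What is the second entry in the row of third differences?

First differences: 2, -4, -22, -52, -94
Second differences: -6, -18, -30, -42
Third differences: -12, -12, -12

-12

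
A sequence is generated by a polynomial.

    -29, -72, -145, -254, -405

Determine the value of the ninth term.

-1549

D1: -43  -73  -109  -151
D2: -30  -36  -42
D3: -6  -6
Third differences constant at -6.
-42 − 6 = -48;  -151 − 48 = -199;  -405 − 199 = -604
-48 − 6 = -54;  -199 − 54 = -253;  -604 − 253 = -857
-54 − 6 = -60;  -253 − 60 = -313;  -857 − 313 = -1170
-60 − 6 = -66;  -313 − 66 = -379;  -1170 − 379 = -1549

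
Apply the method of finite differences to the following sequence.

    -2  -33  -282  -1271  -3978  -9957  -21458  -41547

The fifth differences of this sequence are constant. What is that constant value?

-120

Δ: -31, -249, -989, -2707, -5979, -11501, -20089
Δ²: -218, -740, -1718, -3272, -5522, -8588
Δ³: -522, -978, -1554, -2250, -3066
Δ⁴: -456, -576, -696, -816
Δ⁵: -120, -120, -120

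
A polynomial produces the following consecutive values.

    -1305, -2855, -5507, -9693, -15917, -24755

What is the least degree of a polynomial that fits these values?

4

-1550, -2652, -4186, -6224, -8838
-1102, -1534, -2038, -2614
-432, -504, -576
-72, -72
The fourth differences are constant, so the polynomial has degree 4.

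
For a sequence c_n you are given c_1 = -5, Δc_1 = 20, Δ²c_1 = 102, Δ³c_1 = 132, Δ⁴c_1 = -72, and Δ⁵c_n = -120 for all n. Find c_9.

-1357

Build the table forward from the leading diagonal:
D5: -120, -120, -120, -120, -120, -120, -120, -120, -120
D4: -72, -192, -312, -432, -552, -672, -792, -912, -1032
D3: 132, 60, -132, -444, -876, -1428, -2100, -2892, -3804
D2: 102, 234, 294, 162, -282, -1158, -2586, -4686, -7578
D1: 20, 122, 356, 650, 812, 530, -628, -3214, -7900
c: -5, 15, 137, 493, 1143, 1955, 2485, 1857, -1357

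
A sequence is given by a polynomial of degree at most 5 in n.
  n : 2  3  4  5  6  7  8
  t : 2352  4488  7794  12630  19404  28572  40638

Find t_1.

D1: 2136  3306  4836  6774  9168  12066
D2: 1170  1530  1938  2394  2898
D3: 360  408  456  504
D4: 48  48  48
The fourth differences are constant at 48.
Work back: 360 − 48 = 312;  1170 − 312 = 858;  2136 − 858 = 1278;  2352 − 1278 = 1074

1074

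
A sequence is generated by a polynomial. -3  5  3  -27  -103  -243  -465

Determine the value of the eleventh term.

-2533

8, -2, -30, -76, -140, -222
-10, -28, -46, -64, -82
-18, -18, -18, -18
Constant third difference = -18, so extend:
-82 − 18 = -100;  -222 − 100 = -322;  -465 − 322 = -787
-100 − 18 = -118;  -322 − 118 = -440;  -787 − 440 = -1227
-118 − 18 = -136;  -440 − 136 = -576;  -1227 − 576 = -1803
-136 − 18 = -154;  -576 − 154 = -730;  -1803 − 730 = -2533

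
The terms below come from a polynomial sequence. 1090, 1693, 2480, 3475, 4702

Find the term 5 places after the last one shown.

Δ: 603  787  995  1227
Δ²: 184  208  232
Δ³: 24  24
Constant third difference = 24, so extend:
232 + 24 = 256;  1227 + 256 = 1483;  4702 + 1483 = 6185
256 + 24 = 280;  1483 + 280 = 1763;  6185 + 1763 = 7948
280 + 24 = 304;  1763 + 304 = 2067;  7948 + 2067 = 10015
304 + 24 = 328;  2067 + 328 = 2395;  10015 + 2395 = 12410
328 + 24 = 352;  2395 + 352 = 2747;  12410 + 2747 = 15157

15157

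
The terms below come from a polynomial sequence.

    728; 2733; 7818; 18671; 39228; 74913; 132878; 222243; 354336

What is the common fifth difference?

240

First differences: 2005, 5085, 10853, 20557, 35685, 57965, 89365, 132093
Second differences: 3080, 5768, 9704, 15128, 22280, 31400, 42728
Third differences: 2688, 3936, 5424, 7152, 9120, 11328
Fourth differences: 1248, 1488, 1728, 1968, 2208
Fifth differences: 240, 240, 240, 240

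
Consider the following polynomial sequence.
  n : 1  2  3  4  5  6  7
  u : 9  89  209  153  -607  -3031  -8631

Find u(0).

D1: 80  120  -56  -760  -2424  -5600
D2: 40  -176  -704  -1664  -3176
D3: -216  -528  -960  -1512
D4: -312  -432  -552
D5: -120  -120
The fifth differences are constant at -120.
Work back: -312 + 120 = -192;  -216 + 192 = -24;  40 + 24 = 64;  80 − 64 = 16;  9 − 16 = -7

-7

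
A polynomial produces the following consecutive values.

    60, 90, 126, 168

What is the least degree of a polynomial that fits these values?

Δ: 30, 36, 42
Δ²: 6, 6
The second differences are constant, so the polynomial has degree 2.

2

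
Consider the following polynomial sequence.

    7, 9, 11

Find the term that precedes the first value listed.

5

D1: 2  2
The first differences are constant at 2.
Work back: 7 − 2 = 5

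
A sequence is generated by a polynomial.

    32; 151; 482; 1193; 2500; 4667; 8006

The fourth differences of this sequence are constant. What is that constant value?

48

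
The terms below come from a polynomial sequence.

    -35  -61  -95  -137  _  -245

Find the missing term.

Using the first 4 terms:
-26, -34, -42
-8, -8
Constant second difference = -8.
Extend forward: -42 − 8 = -50;  -137 − 50 = -187

-187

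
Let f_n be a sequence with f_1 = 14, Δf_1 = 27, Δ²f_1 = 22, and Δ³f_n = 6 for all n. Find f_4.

Build the table forward from the leading diagonal:
Δ³: 6  6  6  6
Δ²: 22  28  34  40
Δ: 27  49  77  111
f: 14  41  90  167

167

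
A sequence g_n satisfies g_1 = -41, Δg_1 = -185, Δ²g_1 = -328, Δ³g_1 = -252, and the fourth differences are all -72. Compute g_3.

Build the table forward from the leading diagonal:
Δ⁴: -72, -72, -72
Δ³: -252, -324, -396
Δ²: -328, -580, -904
Δ: -185, -513, -1093
g: -41, -226, -739

-739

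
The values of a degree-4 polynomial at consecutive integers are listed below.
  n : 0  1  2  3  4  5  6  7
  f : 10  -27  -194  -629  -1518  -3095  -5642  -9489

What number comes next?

-37, -167, -435, -889, -1577, -2547, -3847
-130, -268, -454, -688, -970, -1300
-138, -186, -234, -282, -330
-48, -48, -48, -48
Fourth differences constant at -48.
-330 − 48 = -378;  -1300 − 378 = -1678;  -3847 − 1678 = -5525;  -9489 − 5525 = -15014

-15014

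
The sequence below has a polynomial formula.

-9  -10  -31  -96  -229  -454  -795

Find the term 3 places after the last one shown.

-2754

Δ: -1 , -21 , -65 , -133 , -225 , -341
Δ²: -20 , -44 , -68 , -92 , -116
Δ³: -24 , -24 , -24 , -24
Constant third difference = -24, so extend:
-116 − 24 = -140;  -341 − 140 = -481;  -795 − 481 = -1276
-140 − 24 = -164;  -481 − 164 = -645;  -1276 − 645 = -1921
-164 − 24 = -188;  -645 − 188 = -833;  -1921 − 833 = -2754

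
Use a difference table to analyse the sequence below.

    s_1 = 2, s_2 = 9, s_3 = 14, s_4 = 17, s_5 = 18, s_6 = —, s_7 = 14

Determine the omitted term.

17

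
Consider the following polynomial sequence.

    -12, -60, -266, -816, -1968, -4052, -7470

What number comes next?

D1: -48, -206, -550, -1152, -2084, -3418
D2: -158, -344, -602, -932, -1334
D3: -186, -258, -330, -402
D4: -72, -72, -72
The fourth differences are constant (-72).
-402 − 72 = -474;  -1334 − 474 = -1808;  -3418 − 1808 = -5226;  -7470 − 5226 = -12696

-12696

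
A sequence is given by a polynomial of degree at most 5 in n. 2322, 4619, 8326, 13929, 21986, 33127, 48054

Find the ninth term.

92434

D1: 2297, 3707, 5603, 8057, 11141, 14927
D2: 1410, 1896, 2454, 3084, 3786
D3: 486, 558, 630, 702
D4: 72, 72, 72
Constant fourth difference = 72, so extend:
702 + 72 = 774;  3786 + 774 = 4560;  14927 + 4560 = 19487;  48054 + 19487 = 67541
774 + 72 = 846;  4560 + 846 = 5406;  19487 + 5406 = 24893;  67541 + 24893 = 92434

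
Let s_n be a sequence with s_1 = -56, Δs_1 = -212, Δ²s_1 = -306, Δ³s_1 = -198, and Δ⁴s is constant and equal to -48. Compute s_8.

-16576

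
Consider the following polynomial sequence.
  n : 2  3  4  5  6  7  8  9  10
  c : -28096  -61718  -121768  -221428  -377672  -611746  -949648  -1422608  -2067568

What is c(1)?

-11032

Δ: -33622, -60050, -99660, -156244, -234074, -337902, -472960, -644960
Δ²: -26428, -39610, -56584, -77830, -103828, -135058, -172000
Δ³: -13182, -16974, -21246, -25998, -31230, -36942
Δ⁴: -3792, -4272, -4752, -5232, -5712
Δ⁵: -480, -480, -480, -480
The fifth differences are constant at -480.
Work back: -3792 + 480 = -3312;  -13182 + 3312 = -9870;  -26428 + 9870 = -16558;  -33622 + 16558 = -17064;  -28096 + 17064 = -11032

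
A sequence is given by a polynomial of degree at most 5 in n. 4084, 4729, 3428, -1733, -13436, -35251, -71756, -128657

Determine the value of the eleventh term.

First differences: 645, -1301, -5161, -11703, -21815, -36505, -56901
Second differences: -1946, -3860, -6542, -10112, -14690, -20396
Third differences: -1914, -2682, -3570, -4578, -5706
Fourth differences: -768, -888, -1008, -1128
Fifth differences: -120, -120, -120
The fifth differences are constant (-120).
-1128 − 120 = -1248;  -5706 − 1248 = -6954;  -20396 − 6954 = -27350;  -56901 − 27350 = -84251;  -128657 − 84251 = -212908
-1248 − 120 = -1368;  -6954 − 1368 = -8322;  -27350 − 8322 = -35672;  -84251 − 35672 = -119923;  -212908 − 119923 = -332831
-1368 − 120 = -1488;  -8322 − 1488 = -9810;  -35672 − 9810 = -45482;  -119923 − 45482 = -165405;  -332831 − 165405 = -498236

-498236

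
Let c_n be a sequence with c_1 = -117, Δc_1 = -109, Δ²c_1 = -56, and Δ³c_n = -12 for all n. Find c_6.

-1342

Build the table forward from the leading diagonal:
Third differences: -12  -12  -12  -12  -12  -12
Second differences: -56  -68  -80  -92  -104  -116
First differences: -109  -165  -233  -313  -405  -509
c: -117  -226  -391  -624  -937  -1342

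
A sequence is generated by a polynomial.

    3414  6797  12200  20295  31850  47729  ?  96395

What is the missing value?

68892

Using the first 6 terms:
Δ: 3383, 5403, 8095, 11555, 15879
Δ²: 2020, 2692, 3460, 4324
Δ³: 672, 768, 864
Δ⁴: 96, 96
Constant fourth difference = 96.
Extend forward: 864 + 96 = 960;  4324 + 960 = 5284;  15879 + 5284 = 21163;  47729 + 21163 = 68892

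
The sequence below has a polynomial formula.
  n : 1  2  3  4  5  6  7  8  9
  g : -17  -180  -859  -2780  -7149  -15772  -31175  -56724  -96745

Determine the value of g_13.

-528389

D1: -163, -679, -1921, -4369, -8623, -15403, -25549, -40021
D2: -516, -1242, -2448, -4254, -6780, -10146, -14472
D3: -726, -1206, -1806, -2526, -3366, -4326
D4: -480, -600, -720, -840, -960
D5: -120, -120, -120, -120
Constant fifth difference = -120, so extend:
-960 − 120 = -1080;  -4326 − 1080 = -5406;  -14472 − 5406 = -19878;  -40021 − 19878 = -59899;  -96745 − 59899 = -156644
-1080 − 120 = -1200;  -5406 − 1200 = -6606;  -19878 − 6606 = -26484;  -59899 − 26484 = -86383;  -156644 − 86383 = -243027
-1200 − 120 = -1320;  -6606 − 1320 = -7926;  -26484 − 7926 = -34410;  -86383 − 34410 = -120793;  -243027 − 120793 = -363820
-1320 − 120 = -1440;  -7926 − 1440 = -9366;  -34410 − 9366 = -43776;  -120793 − 43776 = -164569;  -363820 − 164569 = -528389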